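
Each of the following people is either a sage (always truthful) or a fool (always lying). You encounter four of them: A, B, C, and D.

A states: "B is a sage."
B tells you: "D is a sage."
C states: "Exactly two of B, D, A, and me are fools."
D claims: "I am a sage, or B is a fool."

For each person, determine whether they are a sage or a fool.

A: sage, B: sage, C: fool, D: sage

Consider A. Suppose A is a fool.
Then no assignment of the remaining roles makes every statement match its speaker's type — contradiction.
So A is a sage.
Consider B. Suppose B is a fool.
Then A's statement comes out false, contradicting A being a sage.
So B is a sage.
Consider C. Suppose C is a sage.
Then C's own statement would have to be true, but it can't be — contradiction.
So C is a fool.
Consider D. Suppose D is a fool.
Then B's statement comes out false, contradicting B being a sage.
So D is a sage.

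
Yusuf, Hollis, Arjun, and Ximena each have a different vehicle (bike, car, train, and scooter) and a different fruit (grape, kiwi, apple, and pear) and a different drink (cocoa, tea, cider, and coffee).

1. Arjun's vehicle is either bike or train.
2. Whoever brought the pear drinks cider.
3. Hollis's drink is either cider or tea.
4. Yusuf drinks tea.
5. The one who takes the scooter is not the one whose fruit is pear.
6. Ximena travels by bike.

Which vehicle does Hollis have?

car

With clues 1–5, scooter is impossible for Hollis's vehicle.
With clues 1–6, bike and train are impossible for Hollis's vehicle.
That leaves car.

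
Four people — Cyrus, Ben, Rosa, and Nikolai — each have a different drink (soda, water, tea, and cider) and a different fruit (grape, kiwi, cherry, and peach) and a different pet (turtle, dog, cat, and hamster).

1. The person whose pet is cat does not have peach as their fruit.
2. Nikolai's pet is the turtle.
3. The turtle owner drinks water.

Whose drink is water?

Nikolai

With clues 1–3, Ben, Cyrus, and Rosa are impossible for the one with drink water.
That leaves Nikolai.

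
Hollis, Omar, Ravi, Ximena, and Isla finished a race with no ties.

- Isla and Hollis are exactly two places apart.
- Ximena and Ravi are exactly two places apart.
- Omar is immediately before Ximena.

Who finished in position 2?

Ximena

With clues 1–2, Omar is ruled out for place 2.
With clues 1–3, Hollis, Isla, and Ravi are ruled out for place 2.
So place 2 is Ximena.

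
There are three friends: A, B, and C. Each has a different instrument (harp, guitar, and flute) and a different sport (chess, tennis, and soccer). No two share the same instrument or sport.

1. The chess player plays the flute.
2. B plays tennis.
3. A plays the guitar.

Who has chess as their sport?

C

With clues 1–2, B is impossible for the one with sport chess.
With clues 1–3, A is impossible for the one with sport chess.
That leaves C.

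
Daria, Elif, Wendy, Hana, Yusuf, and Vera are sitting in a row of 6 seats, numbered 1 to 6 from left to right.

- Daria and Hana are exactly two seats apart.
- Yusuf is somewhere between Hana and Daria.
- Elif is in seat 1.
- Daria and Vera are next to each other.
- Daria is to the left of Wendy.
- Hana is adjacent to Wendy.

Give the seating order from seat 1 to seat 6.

From clues 1–2: Yusuf is in {2,3,4,5}.
From clues 1–3: Elif → seat 1.
From clues 1–4: Wendy is in {2,6}.
From clues 1–5: Wendy → seat 6.
From clues 1–6: Vera → seat 2, Daria → seat 3, Yusuf → seat 4, Hana → seat 5.

Elif, Vera, Daria, Yusuf, Hana, Wendy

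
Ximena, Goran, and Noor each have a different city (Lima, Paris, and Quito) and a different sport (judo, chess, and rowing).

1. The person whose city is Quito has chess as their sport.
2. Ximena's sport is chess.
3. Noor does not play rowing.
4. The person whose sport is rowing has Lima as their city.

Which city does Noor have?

With clues 1–2, Quito is impossible for Noor's city.
With clues 1–4, Lima is impossible for Noor's city.
That leaves Paris.

Paris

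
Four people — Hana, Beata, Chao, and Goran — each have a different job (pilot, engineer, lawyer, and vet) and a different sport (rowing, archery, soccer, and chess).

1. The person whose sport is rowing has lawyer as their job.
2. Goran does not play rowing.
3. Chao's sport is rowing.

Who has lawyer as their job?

Chao

With clues 1–2, Goran is impossible for the one with job lawyer.
With clues 1–3, Beata and Hana are impossible for the one with job lawyer.
That leaves Chao.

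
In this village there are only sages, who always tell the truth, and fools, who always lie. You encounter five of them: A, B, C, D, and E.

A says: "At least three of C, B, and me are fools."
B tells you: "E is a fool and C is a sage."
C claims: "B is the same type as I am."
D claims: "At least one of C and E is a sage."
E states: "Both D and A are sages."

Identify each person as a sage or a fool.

A: fool, B: sage, C: sage, D: sage, E: fool

Consider A. Suppose A is a sage.
Then A's own statement would have to be true, but it can't be — contradiction.
So A is a fool.
With that fixed, E's statement is false, so E is a fool.
Consider B. Suppose B is a fool.
Then whichever role C has, C's statement has the wrong truth value — contradiction.
So B is a sage.
Consider C. Suppose C is a fool.
Then B's statement comes out false, contradicting B being a sage.
So C is a sage.
With that fixed, D's statement is true, so D is a sage.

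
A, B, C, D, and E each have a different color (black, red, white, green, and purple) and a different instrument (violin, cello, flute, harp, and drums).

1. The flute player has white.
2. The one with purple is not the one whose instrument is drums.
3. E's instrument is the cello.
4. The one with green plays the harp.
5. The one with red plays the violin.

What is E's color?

With clues 1–3, white is impossible for E's color.
With clues 1–4, green is impossible for E's color.
With clues 1–5, black and red are impossible for E's color.
That leaves purple.

purple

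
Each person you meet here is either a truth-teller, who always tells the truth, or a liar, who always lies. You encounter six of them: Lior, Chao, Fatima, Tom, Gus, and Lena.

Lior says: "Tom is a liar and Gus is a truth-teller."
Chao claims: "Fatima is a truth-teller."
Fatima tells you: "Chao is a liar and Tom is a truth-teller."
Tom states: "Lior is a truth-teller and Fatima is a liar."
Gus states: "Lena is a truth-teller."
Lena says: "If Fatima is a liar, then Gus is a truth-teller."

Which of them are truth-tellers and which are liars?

Consider Lior. Suppose Lior is a truth-teller.
Then no assignment of the remaining roles makes every statement match its speaker's type — contradiction.
So Lior is a liar.
With that fixed, Tom's statement is false, so Tom is a liar.
With that fixed, Fatima's statement is false, so Fatima is a liar.
With that fixed, Chao's statement is false, so Chao is a liar.
Consider Gus. Suppose Gus is a truth-teller.
Then Lior's statement comes out true, contradicting Lior being a liar.
So Gus is a liar.
With that fixed, Lena's statement is false, so Lena is a liar.

Lior: liar, Chao: liar, Fatima: liar, Tom: liar, Gus: liar, Lena: liar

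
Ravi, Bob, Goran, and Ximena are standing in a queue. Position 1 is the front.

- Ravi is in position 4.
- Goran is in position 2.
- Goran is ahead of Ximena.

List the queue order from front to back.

Bob, Goran, Ximena, Ravi

From clue 1: Ravi → position 4.
From clues 1–2: Goran → position 2.
From clues 1–3: Bob → position 1, Ximena → position 3.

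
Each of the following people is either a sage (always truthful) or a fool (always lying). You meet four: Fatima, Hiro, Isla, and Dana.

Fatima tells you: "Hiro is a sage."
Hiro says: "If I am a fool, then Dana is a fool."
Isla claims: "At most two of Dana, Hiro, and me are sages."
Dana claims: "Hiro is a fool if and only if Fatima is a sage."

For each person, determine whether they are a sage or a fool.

Consider Fatima. Suppose Fatima is a fool.
Then no assignment of the remaining roles makes every statement match its speaker's type — contradiction.
So Fatima is a sage.
Consider Hiro. Suppose Hiro is a fool.
Then Fatima's statement comes out false, contradicting Fatima being a sage.
So Hiro is a sage.
With that fixed, Dana's statement is false, so Dana is a fool.
With that fixed, Isla's statement is true, so Isla is a sage.

Fatima: sage, Hiro: sage, Isla: sage, Dana: fool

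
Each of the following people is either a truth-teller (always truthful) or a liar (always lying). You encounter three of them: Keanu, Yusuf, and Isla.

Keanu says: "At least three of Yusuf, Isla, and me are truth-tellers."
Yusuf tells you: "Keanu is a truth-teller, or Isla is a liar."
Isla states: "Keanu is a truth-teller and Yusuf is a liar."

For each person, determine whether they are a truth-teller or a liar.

Keanu: liar, Yusuf: truth-teller, Isla: liar

Consider Keanu. Suppose Keanu is a truth-teller.
Then no assignment of the remaining roles makes every statement match its speaker's type — contradiction.
So Keanu is a liar.
With that fixed, Isla's statement is false, so Isla is a liar.
With that fixed, Yusuf's statement is true, so Yusuf is a truth-teller.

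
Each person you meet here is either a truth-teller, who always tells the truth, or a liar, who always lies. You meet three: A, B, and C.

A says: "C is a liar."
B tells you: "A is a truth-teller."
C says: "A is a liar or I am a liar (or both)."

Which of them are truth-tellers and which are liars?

Consider A. Suppose A is a truth-teller.
Then whichever role C has, C's statement has the wrong truth value — contradiction.
So A is a liar.
With that fixed, B's statement is false, so B is a liar.
With that fixed, C's statement is true, so C is a truth-teller.

A: liar, B: liar, C: truth-teller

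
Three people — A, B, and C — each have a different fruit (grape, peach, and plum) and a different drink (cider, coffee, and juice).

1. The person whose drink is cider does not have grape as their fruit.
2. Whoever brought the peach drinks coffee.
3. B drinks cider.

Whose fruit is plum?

With clues 1–3, A and C are impossible for the one with fruit plum.
That leaves B.

B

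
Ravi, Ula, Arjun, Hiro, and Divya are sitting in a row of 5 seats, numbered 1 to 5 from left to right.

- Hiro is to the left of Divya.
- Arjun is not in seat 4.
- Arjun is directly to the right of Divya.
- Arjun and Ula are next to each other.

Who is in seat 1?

Hiro

With clue 1, Divya is ruled out for seat 1.
With clues 1–3, Arjun is ruled out for seat 1.
With clues 1–4, Ravi and Ula are ruled out for seat 1.
So seat 1 is Hiro.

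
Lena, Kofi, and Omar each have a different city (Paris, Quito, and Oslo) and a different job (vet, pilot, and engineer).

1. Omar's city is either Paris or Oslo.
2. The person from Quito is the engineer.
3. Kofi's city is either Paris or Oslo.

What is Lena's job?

With clues 1–3, pilot and vet are impossible for Lena's job.
That leaves engineer.

engineer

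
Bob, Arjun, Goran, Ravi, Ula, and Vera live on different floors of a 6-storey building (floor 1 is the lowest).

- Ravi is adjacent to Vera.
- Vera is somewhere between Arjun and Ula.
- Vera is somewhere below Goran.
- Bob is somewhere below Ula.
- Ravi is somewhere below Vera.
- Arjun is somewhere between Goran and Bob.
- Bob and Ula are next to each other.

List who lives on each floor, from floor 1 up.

Bob, Ula, Ravi, Vera, Arjun, Goran

From clues 1–2: Ravi is in {2,3,4,5}.
From clues 1–3: Goran is in {4,5,6}.
From clues 1–5: Ravi is in {2,3}.
From clues 1–6: Bob → floor 1, Ravi → floor 3, Vera → floor 4.
From clues 1–7: Ula → floor 2, Arjun → floor 5, Goran → floor 6.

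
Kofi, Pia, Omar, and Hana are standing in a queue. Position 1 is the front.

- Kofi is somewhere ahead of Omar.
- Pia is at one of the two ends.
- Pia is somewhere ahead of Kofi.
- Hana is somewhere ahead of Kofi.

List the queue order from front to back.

Pia, Hana, Kofi, Omar

From clue 1: Kofi is in {1,2,3}.
From clues 1–2: Pia is in {1,4}.
From clues 1–3: Pia → position 1.
From clues 1–4: Hana → position 2, Kofi → position 3, Omar → position 4.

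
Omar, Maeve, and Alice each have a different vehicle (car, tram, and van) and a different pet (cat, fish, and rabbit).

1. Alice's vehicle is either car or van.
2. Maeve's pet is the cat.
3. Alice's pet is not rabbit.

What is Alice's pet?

fish

With clues 1–2, cat is impossible for Alice's pet.
With clues 1–3, rabbit is impossible for Alice's pet.
That leaves fish.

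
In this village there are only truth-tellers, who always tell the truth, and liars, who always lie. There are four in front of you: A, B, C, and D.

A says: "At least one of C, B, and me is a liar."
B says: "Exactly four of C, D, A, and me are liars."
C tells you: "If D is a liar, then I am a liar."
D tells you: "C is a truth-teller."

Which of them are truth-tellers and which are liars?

A: truth-teller, B: liar, C: truth-teller, D: truth-teller

Consider A. Suppose A is a liar.
Then A's own statement would have to be false, but it can't be — contradiction.
So A is a truth-teller.
With that fixed, B's statement is false, so B is a liar.
Consider C. Suppose C is a liar.
Then C's own statement would have to be false, but it can't be — contradiction.
So C is a truth-teller.
With that fixed, D's statement is true, so D is a truth-teller.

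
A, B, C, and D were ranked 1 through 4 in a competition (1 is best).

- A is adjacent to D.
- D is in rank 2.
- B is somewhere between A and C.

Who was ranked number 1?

A

With clues 1–2, D is ruled out for rank 1.
With clues 1–3, B and C are ruled out for rank 1.
So rank 1 is A.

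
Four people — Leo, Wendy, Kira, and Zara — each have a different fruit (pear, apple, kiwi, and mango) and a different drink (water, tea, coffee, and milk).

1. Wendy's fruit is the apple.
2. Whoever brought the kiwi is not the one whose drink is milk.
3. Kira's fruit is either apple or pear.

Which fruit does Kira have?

pear

Clue 1 rules out apple for Kira's fruit.
With clues 1–3, kiwi and mango are impossible for Kira's fruit.
That leaves pear.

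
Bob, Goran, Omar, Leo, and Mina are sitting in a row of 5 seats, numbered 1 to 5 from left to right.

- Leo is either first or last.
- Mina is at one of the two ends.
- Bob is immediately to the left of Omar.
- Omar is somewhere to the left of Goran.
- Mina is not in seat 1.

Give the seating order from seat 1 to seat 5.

From clue 1: Leo is in {1,5}.
From clues 1–3: Bob is in {2,3}.
From clues 1–4: Bob → seat 2, Omar → seat 3, Goran → seat 4.
From clues 1–5: Leo → seat 1, Mina → seat 5.

Leo, Bob, Omar, Goran, Mina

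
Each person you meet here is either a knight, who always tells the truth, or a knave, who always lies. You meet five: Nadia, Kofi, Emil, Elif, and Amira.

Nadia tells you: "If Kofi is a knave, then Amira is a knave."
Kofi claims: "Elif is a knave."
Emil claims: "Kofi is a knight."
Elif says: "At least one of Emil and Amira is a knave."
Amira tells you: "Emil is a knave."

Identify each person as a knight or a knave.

Consider Nadia. Suppose Nadia is a knight.
Then no assignment of the remaining roles makes every statement match its speaker's type — contradiction.
So Nadia is a knave.
Consider Kofi. Suppose Kofi is a knight.
Then Nadia's statement comes out true, contradicting Nadia being a knave.
So Kofi is a knave.
With that fixed, Emil's statement is false, so Emil is a knave.
With that fixed, Elif's statement is true, so Elif is a knight.
With that fixed, Amira's statement is true, so Amira is a knight.

Nadia: knave, Kofi: knave, Emil: knave, Elif: knight, Amira: knight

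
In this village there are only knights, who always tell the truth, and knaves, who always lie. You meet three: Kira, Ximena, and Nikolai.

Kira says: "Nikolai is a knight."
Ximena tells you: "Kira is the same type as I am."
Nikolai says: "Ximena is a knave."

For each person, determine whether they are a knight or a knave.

Kira: knight, Ximena: knave, Nikolai: knight

Consider Kira. Suppose Kira is a knave.
Then whichever role Ximena has, Ximena's statement has the wrong truth value — contradiction.
So Kira is a knight.
Consider Ximena. Suppose Ximena is a knight.
Then no assignment of the remaining roles makes every statement match its speaker's type — contradiction.
So Ximena is a knave.
With that fixed, Nikolai's statement is true, so Nikolai is a knight.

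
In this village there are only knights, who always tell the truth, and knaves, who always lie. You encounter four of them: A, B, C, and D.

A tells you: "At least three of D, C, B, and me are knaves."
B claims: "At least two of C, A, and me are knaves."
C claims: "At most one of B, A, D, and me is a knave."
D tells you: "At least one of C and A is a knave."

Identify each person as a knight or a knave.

Consider A. Suppose A is a knight.
Then no assignment of the remaining roles makes every statement match its speaker's type — contradiction.
So A is a knave.
With that fixed, D's statement is true, so D is a knight.
Consider B. Suppose B is a knave.
Then B's own statement would have to be false, but it can't be — contradiction.
So B is a knight.
Consider C. Suppose C is a knight.
Then B's statement comes out false, contradicting B being a knight.
So C is a knave.

A: knave, B: knight, C: knave, D: knight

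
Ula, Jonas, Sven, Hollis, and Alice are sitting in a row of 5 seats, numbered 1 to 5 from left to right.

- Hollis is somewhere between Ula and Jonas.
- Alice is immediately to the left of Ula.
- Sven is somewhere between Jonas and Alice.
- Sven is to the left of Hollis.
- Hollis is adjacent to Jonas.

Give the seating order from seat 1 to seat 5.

Alice, Ula, Sven, Hollis, Jonas

From clue 1: Hollis is in {2,3,4}.
From clues 1–3: Ula is in {2,5}.
From clues 1–5: Alice → seat 1, Ula → seat 2, Sven → seat 3, Hollis → seat 4, Jonas → seat 5.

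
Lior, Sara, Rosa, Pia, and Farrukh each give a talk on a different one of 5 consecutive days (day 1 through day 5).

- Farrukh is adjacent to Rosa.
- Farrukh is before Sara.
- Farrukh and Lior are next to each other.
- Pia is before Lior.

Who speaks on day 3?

Farrukh

With clues 1–3, Pia and Sara are ruled out for day 3.
With clues 1–4, Lior and Rosa are ruled out for day 3.
So day 3 is Farrukh.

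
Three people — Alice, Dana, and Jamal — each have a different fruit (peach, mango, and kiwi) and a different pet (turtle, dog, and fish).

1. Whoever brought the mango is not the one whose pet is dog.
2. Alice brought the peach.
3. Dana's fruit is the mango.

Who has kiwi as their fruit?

With clues 1–2, Alice is impossible for the one with fruit kiwi.
With clues 1–3, Dana is impossible for the one with fruit kiwi.
That leaves Jamal.

Jamal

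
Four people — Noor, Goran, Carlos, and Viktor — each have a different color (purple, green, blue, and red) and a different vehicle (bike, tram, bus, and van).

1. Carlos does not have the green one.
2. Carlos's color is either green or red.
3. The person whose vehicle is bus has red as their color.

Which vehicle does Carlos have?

bus

With clues 1–3, bike, tram, and van are impossible for Carlos's vehicle.
That leaves bus.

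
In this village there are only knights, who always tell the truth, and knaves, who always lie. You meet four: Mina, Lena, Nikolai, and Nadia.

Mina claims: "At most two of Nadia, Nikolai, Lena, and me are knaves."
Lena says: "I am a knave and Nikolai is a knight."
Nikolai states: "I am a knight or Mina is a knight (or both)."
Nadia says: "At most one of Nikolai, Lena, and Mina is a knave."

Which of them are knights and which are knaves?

Mina: knave, Lena: knave, Nikolai: knave, Nadia: knave

Consider Mina. Suppose Mina is a knight.
Then no assignment of the remaining roles makes every statement match its speaker's type — contradiction.
So Mina is a knave.
Consider Lena. Suppose Lena is a knight.
Then Lena's own statement would have to be true, but it can't be — contradiction.
So Lena is a knave.
With that fixed, Nadia's statement is false, so Nadia is a knave.
Consider Nikolai. Suppose Nikolai is a knight.
Then Lena's statement comes out true, contradicting Lena being a knave.
So Nikolai is a knave.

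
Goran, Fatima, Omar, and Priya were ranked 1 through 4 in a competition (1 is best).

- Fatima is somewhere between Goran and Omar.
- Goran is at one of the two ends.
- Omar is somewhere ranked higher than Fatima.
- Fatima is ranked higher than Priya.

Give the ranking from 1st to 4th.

Omar, Fatima, Priya, Goran

From clue 1: Fatima is in {2,3}.
From clues 1–2: Goran is in {1,4}.
From clues 1–3: Goran → rank 4.
From clues 1–4: Omar → rank 1, Fatima → rank 2, Priya → rank 3.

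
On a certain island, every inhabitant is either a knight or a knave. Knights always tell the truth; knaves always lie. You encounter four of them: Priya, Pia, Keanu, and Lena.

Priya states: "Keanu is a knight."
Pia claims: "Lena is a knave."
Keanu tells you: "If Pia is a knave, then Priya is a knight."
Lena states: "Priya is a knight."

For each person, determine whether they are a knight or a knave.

Consider Priya. Suppose Priya is a knave.
Then no assignment of the remaining roles makes every statement match its speaker's type — contradiction.
So Priya is a knight.
With that fixed, Keanu's statement is true, so Keanu is a knight.
With that fixed, Lena's statement is true, so Lena is a knight.
With that fixed, Pia's statement is false, so Pia is a knave.

Priya: knight, Pia: knave, Keanu: knight, Lena: knight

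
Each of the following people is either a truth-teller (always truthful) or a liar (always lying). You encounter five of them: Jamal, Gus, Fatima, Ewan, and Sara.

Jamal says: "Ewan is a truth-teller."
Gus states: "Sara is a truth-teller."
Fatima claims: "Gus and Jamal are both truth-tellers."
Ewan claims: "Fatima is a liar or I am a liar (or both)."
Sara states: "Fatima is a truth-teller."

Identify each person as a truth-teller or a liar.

Consider Jamal. Suppose Jamal is a liar.
Then no assignment of the remaining roles makes every statement match its speaker's type — contradiction.
So Jamal is a truth-teller.
Consider Gus. Suppose Gus is a truth-teller.
Then no assignment of the remaining roles makes every statement match its speaker's type — contradiction.
So Gus is a liar.
With that fixed, Fatima's statement is false, so Fatima is a liar.
With that fixed, Ewan's statement is true, so Ewan is a truth-teller.
With that fixed, Sara's statement is false, so Sara is a liar.

Jamal: truth-teller, Gus: liar, Fatima: liar, Ewan: truth-teller, Sara: liar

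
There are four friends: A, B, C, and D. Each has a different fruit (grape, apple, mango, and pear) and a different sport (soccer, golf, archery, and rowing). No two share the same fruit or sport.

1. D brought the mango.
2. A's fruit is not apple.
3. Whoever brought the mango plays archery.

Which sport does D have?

With clues 1–3, golf, rowing, and soccer are impossible for D's sport.
That leaves archery.

archery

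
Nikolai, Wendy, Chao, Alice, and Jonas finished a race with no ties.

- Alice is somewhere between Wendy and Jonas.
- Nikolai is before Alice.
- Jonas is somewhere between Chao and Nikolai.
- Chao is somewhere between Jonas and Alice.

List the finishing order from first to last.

Nikolai, Jonas, Chao, Alice, Wendy

From clue 1: Alice is in {2,3,4}.
From clues 1–2: Alice is in {3,4}.
From clues 1–4: Nikolai → place 1, Jonas → place 2, Chao → place 3, Alice → place 4, Wendy → place 5.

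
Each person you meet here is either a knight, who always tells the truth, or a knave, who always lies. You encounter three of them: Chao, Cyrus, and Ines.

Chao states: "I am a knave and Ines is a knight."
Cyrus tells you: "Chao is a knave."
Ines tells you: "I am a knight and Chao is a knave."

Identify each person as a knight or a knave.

Consider Chao. Suppose Chao is a knight.
Then Chao's own statement would have to be true, but it can't be — contradiction.
So Chao is a knave.
With that fixed, Cyrus's statement is true, so Cyrus is a knight.
Consider Ines. Suppose Ines is a knight.
Then Chao's statement comes out true, contradicting Chao being a knave.
So Ines is a knave.

Chao: knave, Cyrus: knight, Ines: knave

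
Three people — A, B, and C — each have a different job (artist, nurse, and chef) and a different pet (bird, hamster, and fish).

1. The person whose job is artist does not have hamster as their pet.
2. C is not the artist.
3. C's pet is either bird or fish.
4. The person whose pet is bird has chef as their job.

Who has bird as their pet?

With clues 1–4, A and B are impossible for the one with pet bird.
That leaves C.

C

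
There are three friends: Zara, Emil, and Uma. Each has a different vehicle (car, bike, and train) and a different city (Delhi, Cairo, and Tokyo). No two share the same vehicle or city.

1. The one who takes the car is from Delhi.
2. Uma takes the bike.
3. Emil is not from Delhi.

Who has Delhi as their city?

Zara

With clues 1–2, Uma is impossible for the one with city Delhi.
With clues 1–3, Emil is impossible for the one with city Delhi.
That leaves Zara.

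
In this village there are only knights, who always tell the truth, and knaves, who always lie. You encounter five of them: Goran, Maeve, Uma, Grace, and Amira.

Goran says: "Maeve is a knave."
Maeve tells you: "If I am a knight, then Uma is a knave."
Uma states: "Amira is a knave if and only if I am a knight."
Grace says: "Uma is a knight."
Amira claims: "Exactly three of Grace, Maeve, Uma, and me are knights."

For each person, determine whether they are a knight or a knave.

Goran: knave, Maeve: knight, Uma: knave, Grace: knave, Amira: knave

Consider Goran. Suppose Goran is a knight.
Then no assignment of the remaining roles makes every statement match its speaker's type — contradiction.
So Goran is a knave.
Consider Maeve. Suppose Maeve is a knave.
Then Goran's statement comes out true, contradicting Goran being a knave.
So Maeve is a knight.
Consider Uma. Suppose Uma is a knight.
Then Maeve's statement comes out false, contradicting Maeve being a knight.
So Uma is a knave.
With that fixed, Grace's statement is false, so Grace is a knave.
With that fixed, Amira's statement is false, so Amira is a knave.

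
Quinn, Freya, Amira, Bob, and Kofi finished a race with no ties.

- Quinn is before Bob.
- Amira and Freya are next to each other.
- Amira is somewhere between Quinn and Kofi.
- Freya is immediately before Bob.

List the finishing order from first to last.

Quinn, Amira, Freya, Bob, Kofi

From clue 1: Quinn is in {1,2,3,4}.
From clues 1–3: Quinn is in {1,4}.
From clues 1–4: Quinn → place 1, Amira → place 2, Freya → place 3, Bob → place 4, Kofi → place 5.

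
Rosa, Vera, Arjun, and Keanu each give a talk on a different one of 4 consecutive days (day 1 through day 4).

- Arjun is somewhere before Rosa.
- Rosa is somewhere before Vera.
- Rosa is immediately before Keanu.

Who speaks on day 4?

Vera

With clue 1, Arjun is ruled out for day 4.
With clues 1–2, Rosa is ruled out for day 4.
With clues 1–3, Keanu is ruled out for day 4.
So day 4 is Vera.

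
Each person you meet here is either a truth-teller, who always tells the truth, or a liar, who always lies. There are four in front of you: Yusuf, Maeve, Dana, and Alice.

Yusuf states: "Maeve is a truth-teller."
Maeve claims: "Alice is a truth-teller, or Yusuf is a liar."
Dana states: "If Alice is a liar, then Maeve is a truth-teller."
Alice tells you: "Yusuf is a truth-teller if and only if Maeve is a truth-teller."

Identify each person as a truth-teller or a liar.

Consider Yusuf. Suppose Yusuf is a liar.
Then no assignment of the remaining roles makes every statement match its speaker's type — contradiction.
So Yusuf is a truth-teller.
Consider Maeve. Suppose Maeve is a liar.
Then Yusuf's statement comes out false, contradicting Yusuf being a truth-teller.
So Maeve is a truth-teller.
With that fixed, Dana's statement is true, so Dana is a truth-teller.
With that fixed, Alice's statement is true, so Alice is a truth-teller.

Yusuf: truth-teller, Maeve: truth-teller, Dana: truth-teller, Alice: truth-teller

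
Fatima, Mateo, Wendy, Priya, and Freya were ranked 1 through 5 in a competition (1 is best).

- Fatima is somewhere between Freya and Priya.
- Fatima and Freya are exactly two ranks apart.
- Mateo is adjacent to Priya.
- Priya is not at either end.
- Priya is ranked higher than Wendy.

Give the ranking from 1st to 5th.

From clue 1: Fatima is in {2,3,4}.
From clues 1–3: Fatima → rank 3.
From clues 1–4: Mateo is in {1,5}.
From clues 1–5: Mateo → rank 1, Priya → rank 2, Wendy → rank 4, Freya → rank 5.

Mateo, Priya, Fatima, Wendy, Freya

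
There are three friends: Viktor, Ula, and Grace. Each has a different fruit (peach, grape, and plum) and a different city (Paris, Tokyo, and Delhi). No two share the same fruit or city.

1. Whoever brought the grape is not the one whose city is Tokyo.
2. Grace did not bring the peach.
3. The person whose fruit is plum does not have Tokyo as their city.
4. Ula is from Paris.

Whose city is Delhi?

Grace

With clues 1–4, Ula and Viktor are impossible for the one with city Delhi.
That leaves Grace.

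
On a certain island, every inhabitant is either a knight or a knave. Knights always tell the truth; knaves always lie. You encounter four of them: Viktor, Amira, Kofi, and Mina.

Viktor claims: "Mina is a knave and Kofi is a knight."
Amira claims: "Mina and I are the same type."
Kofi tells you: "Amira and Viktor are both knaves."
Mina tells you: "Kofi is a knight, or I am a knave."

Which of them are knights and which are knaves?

Consider Viktor. Suppose Viktor is a knight.
Then no assignment of the remaining roles makes every statement match its speaker's type — contradiction.
So Viktor is a knave.
Consider Amira. Suppose Amira is a knight.
Then no assignment of the remaining roles makes every statement match its speaker's type — contradiction.
So Amira is a knave.
With that fixed, Kofi's statement is true, so Kofi is a knight.
With that fixed, Mina's statement is true, so Mina is a knight.

Viktor: knave, Amira: knave, Kofi: knight, Mina: knight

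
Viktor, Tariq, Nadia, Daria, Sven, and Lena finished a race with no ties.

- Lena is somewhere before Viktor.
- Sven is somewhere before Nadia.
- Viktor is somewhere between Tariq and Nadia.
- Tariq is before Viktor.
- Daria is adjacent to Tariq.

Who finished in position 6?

With clue 1, Lena is ruled out for place 6.
With clues 1–2, Sven is ruled out for place 6.
With clues 1–3, Viktor is ruled out for place 6.
With clues 1–4, Tariq is ruled out for place 6.
With clues 1–5, Daria is ruled out for place 6.
So place 6 is Nadia.

Nadia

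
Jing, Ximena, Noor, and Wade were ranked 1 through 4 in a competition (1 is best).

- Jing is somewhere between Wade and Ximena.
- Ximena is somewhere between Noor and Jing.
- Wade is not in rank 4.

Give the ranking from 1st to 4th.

Wade, Jing, Ximena, Noor

From clue 1: Jing is in {2,3}.
From clues 1–3: Wade → rank 1, Jing → rank 2, Ximena → rank 3, Noor → rank 4.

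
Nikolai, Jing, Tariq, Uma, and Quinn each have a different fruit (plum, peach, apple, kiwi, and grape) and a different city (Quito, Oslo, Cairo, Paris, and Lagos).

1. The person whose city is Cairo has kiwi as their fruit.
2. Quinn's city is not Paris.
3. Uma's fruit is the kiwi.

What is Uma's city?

Cairo

With clues 1–3, Lagos, Oslo, Paris, and Quito are impossible for Uma's city.
That leaves Cairo.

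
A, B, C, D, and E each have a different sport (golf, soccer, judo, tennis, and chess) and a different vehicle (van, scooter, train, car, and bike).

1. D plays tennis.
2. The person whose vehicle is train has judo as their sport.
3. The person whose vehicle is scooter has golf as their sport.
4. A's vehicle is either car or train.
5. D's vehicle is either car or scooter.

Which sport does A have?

Clue 1 rules out tennis for A's sport.
With clues 1–4, golf is impossible for A's sport.
With clues 1–5, chess and soccer are impossible for A's sport.
That leaves judo.

judo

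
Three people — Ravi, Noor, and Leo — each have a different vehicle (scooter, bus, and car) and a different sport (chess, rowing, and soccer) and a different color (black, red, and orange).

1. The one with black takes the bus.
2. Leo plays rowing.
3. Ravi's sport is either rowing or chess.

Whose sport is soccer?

Noor

With clues 1–2, Leo is impossible for the one with sport soccer.
With clues 1–3, Ravi is impossible for the one with sport soccer.
That leaves Noor.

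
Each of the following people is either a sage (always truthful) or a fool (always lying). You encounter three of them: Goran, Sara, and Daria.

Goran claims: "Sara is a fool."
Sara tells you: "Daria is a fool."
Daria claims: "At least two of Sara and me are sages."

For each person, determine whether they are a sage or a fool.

Goran: fool, Sara: sage, Daria: fool

Consider Goran. Suppose Goran is a sage.
Then no assignment of the remaining roles makes every statement match its speaker's type — contradiction.
So Goran is a fool.
Consider Sara. Suppose Sara is a fool.
Then Goran's statement comes out true, contradicting Goran being a fool.
So Sara is a sage.
Consider Daria. Suppose Daria is a sage.
Then Sara's statement comes out false, contradicting Sara being a sage.
So Daria is a fool.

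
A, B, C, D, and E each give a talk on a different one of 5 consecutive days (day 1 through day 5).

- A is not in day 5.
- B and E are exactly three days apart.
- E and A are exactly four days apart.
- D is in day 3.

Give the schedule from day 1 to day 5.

A, B, D, C, E

From clue 1: A is in {1,2,3,4}.
From clues 1–3: A → day 1, B → day 2, E → day 5.
From clues 1–4: D → day 3, C → day 4.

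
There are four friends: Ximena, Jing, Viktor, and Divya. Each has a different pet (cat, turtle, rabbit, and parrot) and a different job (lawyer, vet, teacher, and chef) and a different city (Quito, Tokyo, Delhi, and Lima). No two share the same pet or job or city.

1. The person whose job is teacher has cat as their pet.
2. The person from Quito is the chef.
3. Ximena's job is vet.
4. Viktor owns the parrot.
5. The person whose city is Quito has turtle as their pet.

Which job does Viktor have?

lawyer

With clues 1–3, vet is impossible for Viktor's job.
With clues 1–4, teacher is impossible for Viktor's job.
With clues 1–5, chef is impossible for Viktor's job.
That leaves lawyer.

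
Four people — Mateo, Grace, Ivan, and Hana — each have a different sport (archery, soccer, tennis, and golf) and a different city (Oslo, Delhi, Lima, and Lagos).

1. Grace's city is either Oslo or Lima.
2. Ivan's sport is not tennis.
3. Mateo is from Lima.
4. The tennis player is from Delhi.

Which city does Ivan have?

Lagos

With clues 1–3, Lima and Oslo are impossible for Ivan's city.
With clues 1–4, Delhi is impossible for Ivan's city.
That leaves Lagos.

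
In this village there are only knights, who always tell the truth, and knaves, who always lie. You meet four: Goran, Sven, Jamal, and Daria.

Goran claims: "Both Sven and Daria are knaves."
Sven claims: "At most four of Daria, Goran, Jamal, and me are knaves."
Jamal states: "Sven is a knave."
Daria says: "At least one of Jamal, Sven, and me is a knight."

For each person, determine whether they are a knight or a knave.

Regardless of anyone's role, Sven's statement is true, so Sven is a knight.
With that fixed, Jamal's statement is false, so Jamal is a knave.
With that fixed, Daria's statement is true, so Daria is a knight.
With that fixed, Goran's statement is false, so Goran is a knave.

Goran: knave, Sven: knight, Jamal: knave, Daria: knight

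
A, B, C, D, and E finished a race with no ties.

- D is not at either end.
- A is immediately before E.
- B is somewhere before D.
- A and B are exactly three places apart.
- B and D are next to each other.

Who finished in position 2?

With clues 1–4, A, B, and E are ruled out for place 2.
With clues 1–5, C is ruled out for place 2.
So place 2 is D.

D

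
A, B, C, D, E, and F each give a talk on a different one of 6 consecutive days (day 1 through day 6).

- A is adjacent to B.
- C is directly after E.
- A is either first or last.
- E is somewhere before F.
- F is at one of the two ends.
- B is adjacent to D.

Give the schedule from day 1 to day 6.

A, B, D, E, C, F

From clues 1–2: C is in {2,3,4,5,6}.
From clues 1–3: A is in {1,6}.
From clues 1–5: A → day 1, B → day 2, F → day 6.
From clues 1–6: D → day 3, E → day 4, C → day 5.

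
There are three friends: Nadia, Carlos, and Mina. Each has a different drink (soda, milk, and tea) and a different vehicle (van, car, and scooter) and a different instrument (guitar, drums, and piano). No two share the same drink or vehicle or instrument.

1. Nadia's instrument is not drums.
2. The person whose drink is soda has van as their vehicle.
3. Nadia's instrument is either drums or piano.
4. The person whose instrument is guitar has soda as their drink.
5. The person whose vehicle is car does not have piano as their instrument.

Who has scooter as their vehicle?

Nadia

With clues 1–5, Carlos and Mina are impossible for the one with vehicle scooter.
That leaves Nadia.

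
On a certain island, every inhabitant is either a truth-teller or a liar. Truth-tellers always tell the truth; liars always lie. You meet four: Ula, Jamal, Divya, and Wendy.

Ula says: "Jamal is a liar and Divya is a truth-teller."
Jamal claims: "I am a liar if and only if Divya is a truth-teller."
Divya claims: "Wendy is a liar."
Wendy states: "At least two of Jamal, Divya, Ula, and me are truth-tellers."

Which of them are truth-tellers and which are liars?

Ula: liar, Jamal: truth-teller, Divya: liar, Wendy: truth-teller

Consider Ula. Suppose Ula is a truth-teller.
Then no assignment of the remaining roles makes every statement match its speaker's type — contradiction.
So Ula is a liar.
Consider Jamal. Suppose Jamal is a liar.
Then no assignment of the remaining roles makes every statement match its speaker's type — contradiction.
So Jamal is a truth-teller.
Consider Divya. Suppose Divya is a truth-teller.
Then Jamal's statement comes out false, contradicting Jamal being a truth-teller.
So Divya is a liar.
Consider Wendy. Suppose Wendy is a liar.
Then Divya's statement comes out true, contradicting Divya being a liar.
So Wendy is a truth-teller.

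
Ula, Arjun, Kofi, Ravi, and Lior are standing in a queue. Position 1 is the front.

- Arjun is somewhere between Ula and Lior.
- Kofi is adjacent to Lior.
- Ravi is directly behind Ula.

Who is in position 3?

With clues 1–2, Ula is ruled out for position 3.
With clues 1–3, Kofi, Lior, and Ravi are ruled out for position 3.
So position 3 is Arjun.

Arjun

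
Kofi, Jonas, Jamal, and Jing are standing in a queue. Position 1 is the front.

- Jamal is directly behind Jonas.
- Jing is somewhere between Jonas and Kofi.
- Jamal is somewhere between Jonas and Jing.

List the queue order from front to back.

Jonas, Jamal, Jing, Kofi

From clue 1: Jonas is in {1,2,3}.
From clues 1–2: Kofi is in {1,4}.
From clues 1–3: Jonas → position 1, Jamal → position 2, Jing → position 3, Kofi → position 4.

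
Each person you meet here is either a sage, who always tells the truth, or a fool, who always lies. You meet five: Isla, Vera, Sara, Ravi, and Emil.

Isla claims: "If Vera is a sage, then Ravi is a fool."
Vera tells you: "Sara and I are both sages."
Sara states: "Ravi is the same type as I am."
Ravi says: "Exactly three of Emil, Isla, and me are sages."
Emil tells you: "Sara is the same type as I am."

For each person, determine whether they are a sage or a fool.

Isla: sage, Vera: fool, Sara: sage, Ravi: sage, Emil: sage

Consider Isla. Suppose Isla is a fool.
Then no assignment of the remaining roles makes every statement match its speaker's type — contradiction.
So Isla is a sage.
Consider Vera. Suppose Vera is a sage.
Then no assignment of the remaining roles makes every statement match its speaker's type — contradiction.
So Vera is a fool.
Consider Sara. Suppose Sara is a fool.
Then whichever role Emil has, Emil's statement has the wrong truth value — contradiction.
So Sara is a sage.
Consider Ravi. Suppose Ravi is a fool.
Then Sara's statement comes out false, contradicting Sara being a sage.
So Ravi is a sage.
Consider Emil. Suppose Emil is a fool.
Then Ravi's statement comes out false, contradicting Ravi being a sage.
So Emil is a sage.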